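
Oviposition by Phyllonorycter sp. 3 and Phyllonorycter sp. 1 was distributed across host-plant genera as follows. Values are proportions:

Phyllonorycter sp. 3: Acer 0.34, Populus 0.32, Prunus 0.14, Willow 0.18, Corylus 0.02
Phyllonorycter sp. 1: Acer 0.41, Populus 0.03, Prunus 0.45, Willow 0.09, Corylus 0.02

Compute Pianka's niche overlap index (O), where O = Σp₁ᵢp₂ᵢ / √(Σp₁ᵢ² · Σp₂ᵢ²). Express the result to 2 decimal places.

0.71

Σ p₁ᵢp₂ᵢ = 0.1394 + 0.0096 + 0.0630 + 0.0162 + 0.0004 = 0.2286
Σp_1ᵢ² = 0.34² + 0.32² + 0.14² + 0.18² + 0.02² = 0.1156 + 0.1024 + 0.0196 + 0.0324 + 0.0004 = 0.2704
Σp_2ᵢ² = 0.41² + 0.03² + 0.45² + 0.09² + 0.02² = 0.1681 + 0.0009 + 0.2025 + 0.0081 + 0.0004 = 0.3800
O = 0.2286 / √(0.2704 × 0.3800) = 0.2286 / 0.32055 = 0.7131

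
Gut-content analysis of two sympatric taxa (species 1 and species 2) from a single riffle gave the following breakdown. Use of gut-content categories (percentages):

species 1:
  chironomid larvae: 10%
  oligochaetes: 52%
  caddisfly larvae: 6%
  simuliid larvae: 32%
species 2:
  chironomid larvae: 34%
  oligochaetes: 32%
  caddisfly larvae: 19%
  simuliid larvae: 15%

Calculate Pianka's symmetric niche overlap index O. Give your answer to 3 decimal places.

0.795

Convert percentages to proportions (divide by 100).
Σ p₁ᵢp₂ᵢ = 0.0340 + 0.1664 + 0.0114 + 0.0480 = 0.2598
Σp_1ᵢ² = 0.10² + 0.52² + 0.06² + 0.32² = 0.0100 + 0.2704 + 0.0036 + 0.1024 = 0.3864
Σp_2ᵢ² = 0.34² + 0.32² + 0.19² + 0.15² = 0.1156 + 0.1024 + 0.0361 + 0.0225 = 0.2766
O = 0.2598 / √(0.3864 × 0.2766) = 0.2598 / 0.326922 = 0.79468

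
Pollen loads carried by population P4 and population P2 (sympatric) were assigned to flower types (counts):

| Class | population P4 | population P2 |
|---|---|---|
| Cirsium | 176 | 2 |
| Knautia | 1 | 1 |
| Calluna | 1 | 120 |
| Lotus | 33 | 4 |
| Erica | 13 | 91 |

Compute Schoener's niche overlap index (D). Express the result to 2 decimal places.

0.09

Proportions for population P4 (n=224): 176/224=0.7857, 1/224=0.0045, 1/224=0.0045, 33/224=0.1473, 13/224=0.0580
Proportions for population P2 (n=218): 2/218=0.0092, 1/218=0.0046, 120/218=0.5505, 4/218=0.0183, 91/218=0.4174
Σ|p₁ᵢ − p₂ᵢ| = 0.7765 + 0.0001 + 0.5460 + 0.1290 + 0.3594 = 1.8110
D = 1 − ½ × 1.8110 = 1 − 0.90550 = 0.09450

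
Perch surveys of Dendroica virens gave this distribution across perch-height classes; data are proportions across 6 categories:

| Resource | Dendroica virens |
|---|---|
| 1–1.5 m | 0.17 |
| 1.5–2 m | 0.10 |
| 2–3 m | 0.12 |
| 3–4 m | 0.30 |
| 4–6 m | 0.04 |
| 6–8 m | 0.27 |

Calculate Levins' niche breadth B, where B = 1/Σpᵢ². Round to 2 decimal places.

4.59

Σpᵢ² = 0.17² + 0.10² + 0.12² + 0.30² + 0.04² + 0.27² = 0.0289 + 0.0100 + 0.0144 + 0.0900 + 0.0016 + 0.0729 = 0.2178
B = 1 / 0.2178 = 4.5914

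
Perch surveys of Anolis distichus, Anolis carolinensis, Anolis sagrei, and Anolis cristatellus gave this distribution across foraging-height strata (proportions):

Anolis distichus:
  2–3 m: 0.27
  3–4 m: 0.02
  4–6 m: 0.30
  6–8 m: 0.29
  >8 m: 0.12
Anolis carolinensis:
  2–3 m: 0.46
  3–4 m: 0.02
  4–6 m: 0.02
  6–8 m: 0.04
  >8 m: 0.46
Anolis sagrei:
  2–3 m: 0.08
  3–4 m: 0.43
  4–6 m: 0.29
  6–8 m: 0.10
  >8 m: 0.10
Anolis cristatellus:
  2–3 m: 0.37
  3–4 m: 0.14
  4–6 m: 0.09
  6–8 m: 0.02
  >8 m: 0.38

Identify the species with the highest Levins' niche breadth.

Σp_distᵢ² = 0.27² + 0.02² + 0.30² + 0.29² + 0.12² = 0.0729 + 0.0004 + 0.0900 + 0.0841 + 0.0144 = 0.2618
B_dist = 1 / 0.2618 = 3.8197
Σp_caroᵢ² = 0.46² + 0.02² + 0.02² + 0.04² + 0.46² = 0.2116 + 0.0004 + 0.0004 + 0.0016 + 0.2116 = 0.4256
B_caro = 1 / 0.4256 = 2.3496
Σp_sagrᵢ² = 0.08² + 0.43² + 0.29² + 0.10² + 0.10² = 0.0064 + 0.1849 + 0.0841 + 0.0100 + 0.0100 = 0.2954
B_sagr = 1 / 0.2954 = 3.3852
Σp_crisᵢ² = 0.37² + 0.14² + 0.09² + 0.02² + 0.38² = 0.1369 + 0.0196 + 0.0081 + 0.0004 + 0.1444 = 0.3094
B_cris = 1 / 0.3094 = 3.2321
Highest B → broadest niche (most generalist): Anolis distichus (B = 3.82).

Anolis distichus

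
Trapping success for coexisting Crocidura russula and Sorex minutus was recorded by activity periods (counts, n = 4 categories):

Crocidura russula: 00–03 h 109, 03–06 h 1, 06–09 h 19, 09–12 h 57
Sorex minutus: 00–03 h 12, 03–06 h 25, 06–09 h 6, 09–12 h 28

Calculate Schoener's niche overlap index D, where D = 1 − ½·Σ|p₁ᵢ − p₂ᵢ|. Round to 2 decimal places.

Proportions for Crocidura russula (n=186): 109/186=0.5860, 1/186=0.0054, 19/186=0.1022, 57/186=0.3065
Proportions for Sorex minutus (n=71): 12/71=0.1690, 25/71=0.3521, 6/71=0.0845, 28/71=0.3944
Σ|p₁ᵢ − p₂ᵢ| = 0.4170 + 0.3467 + 0.0177 + 0.0879 = 0.8693
D = 1 − ½ × 0.8693 = 1 − 0.43465 = 0.56535

0.57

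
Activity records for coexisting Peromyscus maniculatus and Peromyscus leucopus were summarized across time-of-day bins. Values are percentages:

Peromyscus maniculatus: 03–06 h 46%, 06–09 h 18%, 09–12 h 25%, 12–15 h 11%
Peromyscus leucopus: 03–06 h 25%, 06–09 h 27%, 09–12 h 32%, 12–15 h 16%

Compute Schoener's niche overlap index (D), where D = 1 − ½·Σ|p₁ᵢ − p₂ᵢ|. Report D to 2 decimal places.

0.79

Convert percentages to proportions (divide by 100).
Σ|p₁ᵢ − p₂ᵢ| = 0.21 + 0.09 + 0.07 + 0.05 = 0.42
D = 1 − ½ × 0.42 = 1 − 0.210 = 0.7900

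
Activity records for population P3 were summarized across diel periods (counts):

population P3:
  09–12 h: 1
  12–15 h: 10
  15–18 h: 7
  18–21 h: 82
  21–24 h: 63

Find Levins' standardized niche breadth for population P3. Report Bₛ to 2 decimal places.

0.36

Proportions for population P3 (n=163): 1/163=0.0061, 10/163=0.0613, 7/163=0.0429, 82/163=0.5031, 63/163=0.3865
Σpᵢ² = 0.0061² + 0.0613² + 0.0429² + 0.5031² + 0.3865² = 0.000037 + 0.003758 + 0.001840 + 0.253110 + 0.149382 = 0.408127
B = 1 / 0.408127 = 2.4502
Bₛ = (B − 1)/(n − 1) = (2.4502 − 1)/(5 − 1) = 1.4502/4 = 0.3626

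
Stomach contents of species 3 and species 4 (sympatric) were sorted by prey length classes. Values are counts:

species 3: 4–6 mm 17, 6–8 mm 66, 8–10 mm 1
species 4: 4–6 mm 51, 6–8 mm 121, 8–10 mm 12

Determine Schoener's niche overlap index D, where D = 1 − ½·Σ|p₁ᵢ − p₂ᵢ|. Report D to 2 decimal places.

0.87

Proportions for species 3 (n=84): 17/84=0.2024, 66/84=0.7857, 1/84=0.0119
Proportions for species 4 (n=184): 51/184=0.2772, 121/184=0.6576, 12/184=0.0652
Σ|p₁ᵢ − p₂ᵢ| = 0.0748 + 0.1281 + 0.0533 = 0.2562
D = 1 − ½ × 0.2562 = 1 − 0.12810 = 0.87190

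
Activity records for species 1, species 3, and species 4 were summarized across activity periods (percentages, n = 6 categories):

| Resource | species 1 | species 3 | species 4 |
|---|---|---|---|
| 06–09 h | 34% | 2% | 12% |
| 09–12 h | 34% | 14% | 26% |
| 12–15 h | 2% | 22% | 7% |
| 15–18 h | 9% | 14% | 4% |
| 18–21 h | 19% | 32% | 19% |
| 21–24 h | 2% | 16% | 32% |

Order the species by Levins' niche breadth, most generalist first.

Convert percentages to proportions (divide by 100).
Σp_1ᵢ² = 0.34² + 0.34² + 0.02² + 0.09² + 0.19² + 0.02² = 0.1156 + 0.1156 + 0.0004 + 0.0081 + 0.0361 + 0.0004 = 0.2762
B_1 = 1 / 0.2762 = 3.6206
Σp_3ᵢ² = 0.02² + 0.14² + 0.22² + 0.14² + 0.32² + 0.16² = 0.0004 + 0.0196 + 0.0484 + 0.0196 + 0.1024 + 0.0256 = 0.2160
B_3 = 1 / 0.2160 = 4.6296
Σp_4ᵢ² = 0.12² + 0.26² + 0.07² + 0.04² + 0.19² + 0.32² = 0.0144 + 0.0676 + 0.0049 + 0.0016 + 0.0361 + 0.1024 = 0.2270
B_4 = 1 / 0.2270 = 4.4053
Ranking by B (broadest → narrowest): species 3 (4.63) > species 4 (4.41) > species 1 (3.62)

species 3 > species 4 > species 1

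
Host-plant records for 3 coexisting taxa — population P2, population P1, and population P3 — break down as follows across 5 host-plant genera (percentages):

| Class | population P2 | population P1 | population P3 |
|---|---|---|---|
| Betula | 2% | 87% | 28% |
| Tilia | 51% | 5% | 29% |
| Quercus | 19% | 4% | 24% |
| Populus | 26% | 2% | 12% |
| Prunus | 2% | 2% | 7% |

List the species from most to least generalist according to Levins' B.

Convert percentages to proportions (divide by 100).
Σp_P2ᵢ² = 0.02² + 0.51² + 0.19² + 0.26² + 0.02² = 0.0004 + 0.2601 + 0.0361 + 0.0676 + 0.0004 = 0.3646
B_P2 = 1 / 0.3646 = 2.7427
Σp_P1ᵢ² = 0.87² + 0.05² + 0.04² + 0.02² + 0.02² = 0.7569 + 0.0025 + 0.0016 + 0.0004 + 0.0004 = 0.7618
B_P1 = 1 / 0.7618 = 1.3127
Σp_P3ᵢ² = 0.28² + 0.29² + 0.24² + 0.12² + 0.07² = 0.0784 + 0.0841 + 0.0576 + 0.0144 + 0.0049 = 0.2394
B_P3 = 1 / 0.2394 = 4.1771
Ranking by B (broadest → narrowest): population P3 (4.18) > population P2 (2.74) > population P1 (1.31)

population P3 > population P2 > population P1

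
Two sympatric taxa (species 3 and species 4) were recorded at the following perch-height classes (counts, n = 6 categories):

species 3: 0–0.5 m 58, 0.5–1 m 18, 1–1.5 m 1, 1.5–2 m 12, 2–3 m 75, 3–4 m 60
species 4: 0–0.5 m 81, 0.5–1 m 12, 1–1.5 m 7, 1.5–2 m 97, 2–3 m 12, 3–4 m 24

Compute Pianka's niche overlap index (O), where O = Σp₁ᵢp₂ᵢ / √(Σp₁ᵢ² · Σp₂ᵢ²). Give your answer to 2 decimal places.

0.57

Proportions for species 3 (n=224): 58/224=0.2589, 18/224=0.0804, 1/224=0.0045, 12/224=0.0536, 75/224=0.3348, 60/224=0.2679
Proportions for species 4 (n=233): 81/233=0.3476, 12/233=0.0515, 7/233=0.0300, 97/233=0.4163, 12/233=0.0515, 24/233=0.1030
Σ p₁ᵢp₂ᵢ = 0.089994 + 0.004141 + 0.000135 + 0.022314 + 0.017242 + 0.027594 = 0.161420
Σp_1ᵢ² = 0.2589² + 0.0804² + 0.0045² + 0.0536² + 0.3348² + 0.2679² = 0.067029 + 0.006464 + 0.000020 + 0.002873 + 0.112091 + 0.071770 = 0.260247
Σp_2ᵢ² = 0.3476² + 0.0515² + 0.0300² + 0.4163² + 0.0515² + 0.1030² = 0.120826 + 0.002652 + 0.000900 + 0.173306 + 0.002652 + 0.010609 = 0.310945
O = 0.161420 / √(0.260247 × 0.310945) = 0.161420 / 0.2844688 = 0.5674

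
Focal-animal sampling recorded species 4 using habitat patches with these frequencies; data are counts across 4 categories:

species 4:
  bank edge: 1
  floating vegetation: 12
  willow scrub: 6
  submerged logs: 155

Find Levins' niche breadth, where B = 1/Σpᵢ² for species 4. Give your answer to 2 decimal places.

1.25

Proportions for species 4 (n=174): 1/174=0.0057, 12/174=0.0690, 6/174=0.0345, 155/174=0.8908
Σpᵢ² = 0.0057² + 0.0690² + 0.0345² + 0.8908² = 0.000032 + 0.004761 + 0.001190 + 0.793525 = 0.799508
B = 1 / 0.799508 = 1.2508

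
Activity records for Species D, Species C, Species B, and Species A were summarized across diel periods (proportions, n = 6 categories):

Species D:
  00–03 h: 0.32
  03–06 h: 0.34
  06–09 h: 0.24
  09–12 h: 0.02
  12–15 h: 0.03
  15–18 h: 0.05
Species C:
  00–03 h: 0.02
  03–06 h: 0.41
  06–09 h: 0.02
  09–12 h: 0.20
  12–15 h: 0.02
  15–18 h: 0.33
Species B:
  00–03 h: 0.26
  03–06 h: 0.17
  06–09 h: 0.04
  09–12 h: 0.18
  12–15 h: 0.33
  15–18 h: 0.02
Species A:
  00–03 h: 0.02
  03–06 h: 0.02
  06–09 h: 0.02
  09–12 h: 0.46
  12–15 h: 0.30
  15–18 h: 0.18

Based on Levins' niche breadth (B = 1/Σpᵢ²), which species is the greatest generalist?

Species B

Σp_Dᵢ² = 0.32² + 0.34² + 0.24² + 0.02² + 0.03² + 0.05² = 0.1024 + 0.1156 + 0.0576 + 0.0004 + 0.0009 + 0.0025 = 0.2794
B_D = 1 / 0.2794 = 3.5791
Σp_Cᵢ² = 0.02² + 0.41² + 0.02² + 0.20² + 0.02² + 0.33² = 0.0004 + 0.1681 + 0.0004 + 0.0400 + 0.0004 + 0.1089 = 0.3182
B_C = 1 / 0.3182 = 3.1427
Σp_Bᵢ² = 0.26² + 0.17² + 0.04² + 0.18² + 0.33² + 0.02² = 0.0676 + 0.0289 + 0.0016 + 0.0324 + 0.1089 + 0.0004 = 0.2398
B_B = 1 / 0.2398 = 4.1701
Σp_Aᵢ² = 0.02² + 0.02² + 0.02² + 0.46² + 0.30² + 0.18² = 0.0004 + 0.0004 + 0.0004 + 0.2116 + 0.0900 + 0.0324 = 0.3352
B_A = 1 / 0.3352 = 2.9833
Highest B → broadest niche (most generalist): Species B (B = 4.17).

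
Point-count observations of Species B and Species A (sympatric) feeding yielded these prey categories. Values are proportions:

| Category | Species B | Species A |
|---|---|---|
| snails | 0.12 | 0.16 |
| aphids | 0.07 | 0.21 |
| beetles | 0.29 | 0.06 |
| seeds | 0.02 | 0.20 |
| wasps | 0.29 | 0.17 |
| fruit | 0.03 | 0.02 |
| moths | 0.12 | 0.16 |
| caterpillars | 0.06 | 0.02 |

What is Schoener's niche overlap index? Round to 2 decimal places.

Σ|p₁ᵢ − p₂ᵢ| = 0.04 + 0.14 + 0.23 + 0.18 + 0.12 + 0.01 + 0.04 + 0.04 = 0.80
D = 1 − ½ × 0.80 = 1 − 0.400 = 0.6000

0.60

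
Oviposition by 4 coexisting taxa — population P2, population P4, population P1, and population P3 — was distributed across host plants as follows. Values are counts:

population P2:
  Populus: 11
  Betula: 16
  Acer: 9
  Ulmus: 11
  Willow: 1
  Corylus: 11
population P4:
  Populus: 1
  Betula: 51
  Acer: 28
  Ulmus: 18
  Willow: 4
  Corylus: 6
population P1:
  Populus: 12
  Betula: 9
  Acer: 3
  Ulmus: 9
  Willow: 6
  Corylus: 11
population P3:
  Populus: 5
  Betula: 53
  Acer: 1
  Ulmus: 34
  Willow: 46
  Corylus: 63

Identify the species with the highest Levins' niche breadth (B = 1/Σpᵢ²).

population P1

Proportions for population P2 (n=59): 11/59=0.1864, 16/59=0.2712, 9/59=0.1525, 11/59=0.1864, 1/59=0.0169, 11/59=0.1864
Proportions for population P4 (n=108): 1/108=0.0093, 51/108=0.4722, 28/108=0.2593, 18/108=0.1667, 4/108=0.0370, 6/108=0.0556
Proportions for population P1 (n=50): 12/50=0.2400, 9/50=0.1800, 3/50=0.0600, 9/50=0.1800, 6/50=0.1200, 11/50=0.2200
Proportions for population P3 (n=202): 5/202=0.0248, 53/202=0.2624, 1/202=0.0050, 34/202=0.1683, 46/202=0.2277, 63/202=0.3119
Σp_P2ᵢ² = 0.1864² + 0.2712² + 0.1525² + 0.1864² + 0.0169² + 0.1864² = 0.034745 + 0.073549 + 0.023256 + 0.034745 + 0.000286 + 0.034745 = 0.201326
B_P2 = 1 / 0.201326 = 4.9671
Σp_P4ᵢ² = 0.0093² + 0.4722² + 0.2593² + 0.1667² + 0.0370² + 0.0556² = 0.000086 + 0.222973 + 0.067236 + 0.027789 + 0.001369 + 0.003091 = 0.322544
B_P4 = 1 / 0.322544 = 3.1004
Σp_P1ᵢ² = 0.2400² + 0.1800² + 0.0600² + 0.1800² + 0.1200² + 0.2200² = 0.057600 + 0.032400 + 0.003600 + 0.032400 + 0.014400 + 0.048400 = 0.188800
B_P1 = 1 / 0.188800 = 5.2966
Σp_P3ᵢ² = 0.0248² + 0.2624² + 0.0050² + 0.1683² + 0.2277² + 0.3119² = 0.000615 + 0.068854 + 0.000025 + 0.028325 + 0.051847 + 0.097282 = 0.246948
B_P3 = 1 / 0.246948 = 4.0494
Highest B → broadest niche (most generalist): population P1 (B = 5.30).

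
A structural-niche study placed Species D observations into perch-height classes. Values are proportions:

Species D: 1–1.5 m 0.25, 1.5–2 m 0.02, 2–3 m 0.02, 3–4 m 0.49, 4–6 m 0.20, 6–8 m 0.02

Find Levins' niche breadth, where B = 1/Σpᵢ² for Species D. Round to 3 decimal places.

2.909

Σpᵢ² = 0.25² + 0.02² + 0.02² + 0.49² + 0.20² + 0.02² = 0.0625 + 0.0004 + 0.0004 + 0.2401 + 0.0400 + 0.0004 = 0.3438
B = 1 / 0.3438 = 2.90867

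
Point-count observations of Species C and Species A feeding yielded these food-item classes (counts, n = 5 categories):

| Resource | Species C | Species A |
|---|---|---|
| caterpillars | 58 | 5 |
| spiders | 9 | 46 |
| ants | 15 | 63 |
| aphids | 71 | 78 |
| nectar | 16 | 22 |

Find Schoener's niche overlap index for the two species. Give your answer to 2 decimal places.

Proportions for Species C (n=169): 58/169=0.3432, 9/169=0.0533, 15/169=0.0888, 71/169=0.4201, 16/169=0.0947
Proportions for Species A (n=214): 5/214=0.0234, 46/214=0.2150, 63/214=0.2944, 78/214=0.3645, 22/214=0.1028
Σ|p₁ᵢ − p₂ᵢ| = 0.3198 + 0.1617 + 0.2056 + 0.0556 + 0.0081 = 0.7508
D = 1 − ½ × 0.7508 = 1 − 0.37540 = 0.62460

0.62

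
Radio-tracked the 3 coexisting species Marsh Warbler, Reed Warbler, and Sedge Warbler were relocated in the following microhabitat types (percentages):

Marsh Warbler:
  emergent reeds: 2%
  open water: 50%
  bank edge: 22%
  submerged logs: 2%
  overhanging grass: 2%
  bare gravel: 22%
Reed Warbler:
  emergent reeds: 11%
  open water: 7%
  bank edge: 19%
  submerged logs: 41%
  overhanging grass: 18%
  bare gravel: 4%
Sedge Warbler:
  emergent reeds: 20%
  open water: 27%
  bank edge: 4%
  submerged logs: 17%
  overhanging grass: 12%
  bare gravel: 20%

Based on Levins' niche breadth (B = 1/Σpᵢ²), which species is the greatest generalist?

Convert percentages to proportions (divide by 100).
Σp_Marsᵢ² = 0.02² + 0.50² + 0.22² + 0.02² + 0.02² + 0.22² = 0.0004 + 0.2500 + 0.0484 + 0.0004 + 0.0004 + 0.0484 = 0.3480
B_Mars = 1 / 0.3480 = 2.8736
Σp_Reedᵢ² = 0.11² + 0.07² + 0.19² + 0.41² + 0.18² + 0.04² = 0.0121 + 0.0049 + 0.0361 + 0.1681 + 0.0324 + 0.0016 = 0.2552
B_Reed = 1 / 0.2552 = 3.9185
Σp_Sedgᵢ² = 0.20² + 0.27² + 0.04² + 0.17² + 0.12² + 0.20² = 0.0400 + 0.0729 + 0.0016 + 0.0289 + 0.0144 + 0.0400 = 0.1978
B_Sedg = 1 / 0.1978 = 5.0556
Highest B → broadest niche (most generalist): Sedge Warbler (B = 5.06).

Sedge Warbler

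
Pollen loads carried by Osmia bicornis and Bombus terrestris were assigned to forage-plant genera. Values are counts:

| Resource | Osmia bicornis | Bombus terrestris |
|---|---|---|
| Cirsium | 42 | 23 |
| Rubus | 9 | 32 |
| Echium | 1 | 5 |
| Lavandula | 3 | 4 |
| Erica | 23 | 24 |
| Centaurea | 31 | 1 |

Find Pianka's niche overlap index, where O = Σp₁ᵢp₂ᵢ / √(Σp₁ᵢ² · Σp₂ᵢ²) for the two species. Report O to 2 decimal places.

Proportions for Osmia bicornis (n=109): 42/109=0.3853, 9/109=0.0826, 1/109=0.0092, 3/109=0.0275, 23/109=0.2110, 31/109=0.2844
Proportions for Bombus terrestris (n=89): 23/89=0.2584, 32/89=0.3596, 5/89=0.0562, 4/89=0.0449, 24/89=0.2697, 1/89=0.0112
Σ p₁ᵢp₂ᵢ = 0.099562 + 0.029703 + 0.000517 + 0.001235 + 0.056907 + 0.003185 = 0.191109
Σp_1ᵢ² = 0.3853² + 0.0826² + 0.0092² + 0.0275² + 0.2110² + 0.2844² = 0.148456 + 0.006823 + 0.000085 + 0.000756 + 0.044521 + 0.080883 = 0.281524
Σp_2ᵢ² = 0.2584² + 0.3596² + 0.0562² + 0.0449² + 0.2697² + 0.0112² = 0.066771 + 0.129312 + 0.003158 + 0.002016 + 0.072738 + 0.000125 = 0.274120
O = 0.191109 / √(0.281524 × 0.274120) = 0.191109 / 0.2777973 = 0.6879

0.69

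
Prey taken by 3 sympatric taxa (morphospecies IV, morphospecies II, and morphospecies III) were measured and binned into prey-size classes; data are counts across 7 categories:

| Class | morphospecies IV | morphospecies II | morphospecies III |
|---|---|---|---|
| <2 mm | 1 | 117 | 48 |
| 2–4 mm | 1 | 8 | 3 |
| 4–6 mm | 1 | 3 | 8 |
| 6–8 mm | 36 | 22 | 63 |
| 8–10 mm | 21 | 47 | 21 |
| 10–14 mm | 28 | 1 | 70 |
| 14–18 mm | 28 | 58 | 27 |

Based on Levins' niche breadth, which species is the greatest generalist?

morphospecies III

Proportions for morphospecies IV (n=116): 1/116=0.0086, 1/116=0.0086, 1/116=0.0086, 36/116=0.3103, 21/116=0.1810, 28/116=0.2414, 28/116=0.2414
Proportions for morphospecies II (n=256): 117/256=0.4570, 8/256=0.0313, 3/256=0.0117, 22/256=0.0859, 47/256=0.1836, 1/256=0.0039, 58/256=0.2266
Proportions for morphospecies III (n=240): 48/240=0.2000, 3/240=0.0125, 8/240=0.0333, 63/240=0.2625, 21/240=0.0875, 70/240=0.2917, 27/240=0.1125
Σp_IVᵢ² = 0.0086² + 0.0086² + 0.0086² + 0.3103² + 0.1810² + 0.2414² + 0.2414² = 0.000074 + 0.000074 + 0.000074 + 0.096286 + 0.032761 + 0.058274 + 0.058274 = 0.245817
B_IV = 1 / 0.245817 = 4.0681
Σp_IIᵢ² = 0.4570² + 0.0313² + 0.0117² + 0.0859² + 0.1836² + 0.0039² + 0.2266² = 0.208849 + 0.000980 + 0.000137 + 0.007379 + 0.033709 + 0.000015 + 0.051348 = 0.302417
B_II = 1 / 0.302417 = 3.3067
Σp_IIIᵢ² = 0.2000² + 0.0125² + 0.0333² + 0.2625² + 0.0875² + 0.2917² + 0.1125² = 0.040000 + 0.000156 + 0.001109 + 0.068906 + 0.007656 + 0.085089 + 0.012656 = 0.215572
B_III = 1 / 0.215572 = 4.6388
Highest B → broadest niche (most generalist): morphospecies III (B = 4.64).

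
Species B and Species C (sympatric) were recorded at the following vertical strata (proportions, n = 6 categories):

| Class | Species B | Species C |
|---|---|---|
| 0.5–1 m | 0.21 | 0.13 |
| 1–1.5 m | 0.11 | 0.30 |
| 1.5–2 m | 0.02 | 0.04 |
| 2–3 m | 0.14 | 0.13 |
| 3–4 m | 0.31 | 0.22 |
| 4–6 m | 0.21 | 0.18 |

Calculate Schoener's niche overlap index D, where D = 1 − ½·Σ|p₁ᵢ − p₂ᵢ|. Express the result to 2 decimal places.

0.79

Σ|p₁ᵢ − p₂ᵢ| = 0.08 + 0.19 + 0.02 + 0.01 + 0.09 + 0.03 = 0.42
D = 1 − ½ × 0.42 = 1 − 0.210 = 0.7900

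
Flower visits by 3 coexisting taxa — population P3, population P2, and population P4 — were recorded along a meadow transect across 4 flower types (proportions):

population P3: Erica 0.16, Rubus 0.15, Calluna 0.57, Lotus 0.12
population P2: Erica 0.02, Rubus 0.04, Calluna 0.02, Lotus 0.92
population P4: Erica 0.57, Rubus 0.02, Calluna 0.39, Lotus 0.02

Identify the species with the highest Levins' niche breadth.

population P3

Σp_P3ᵢ² = 0.16² + 0.15² + 0.57² + 0.12² = 0.0256 + 0.0225 + 0.3249 + 0.0144 = 0.3874
B_P3 = 1 / 0.3874 = 2.5813
Σp_P2ᵢ² = 0.02² + 0.04² + 0.02² + 0.92² = 0.0004 + 0.0016 + 0.0004 + 0.8464 = 0.8488
B_P2 = 1 / 0.8488 = 1.1781
Σp_P4ᵢ² = 0.57² + 0.02² + 0.39² + 0.02² = 0.3249 + 0.0004 + 0.1521 + 0.0004 = 0.4778
B_P4 = 1 / 0.4778 = 2.0929
Highest B → broadest niche (most generalist): population P3 (B = 2.58).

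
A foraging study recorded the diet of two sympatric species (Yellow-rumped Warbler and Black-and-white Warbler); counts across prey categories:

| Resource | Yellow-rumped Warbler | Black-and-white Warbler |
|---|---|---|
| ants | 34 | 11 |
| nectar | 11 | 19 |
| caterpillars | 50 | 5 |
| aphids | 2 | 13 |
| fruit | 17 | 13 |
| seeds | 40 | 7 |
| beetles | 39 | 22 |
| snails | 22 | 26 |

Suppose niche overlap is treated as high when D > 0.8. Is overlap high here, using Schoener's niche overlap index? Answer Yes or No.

Proportions for Yellow-rumped Warbler (n=215): 34/215=0.1581, 11/215=0.0512, 50/215=0.2326, 2/215=0.0093, 17/215=0.0791, 40/215=0.1860, 39/215=0.1814, 22/215=0.1023
Proportions for Black-and-white Warbler (n=116): 11/116=0.0948, 19/116=0.1638, 5/116=0.0431, 13/116=0.1121, 13/116=0.1121, 7/116=0.0603, 22/116=0.1897, 26/116=0.2241
Σ|p₁ᵢ − p₂ᵢ| = 0.0633 + 0.1126 + 0.1895 + 0.1028 + 0.0330 + 0.1257 + 0.0083 + 0.1218 = 0.7570
D = 1 − ½ × 0.7570 = 1 − 0.37850 = 0.62150
D = 0.62150 < 0.8 → No.

No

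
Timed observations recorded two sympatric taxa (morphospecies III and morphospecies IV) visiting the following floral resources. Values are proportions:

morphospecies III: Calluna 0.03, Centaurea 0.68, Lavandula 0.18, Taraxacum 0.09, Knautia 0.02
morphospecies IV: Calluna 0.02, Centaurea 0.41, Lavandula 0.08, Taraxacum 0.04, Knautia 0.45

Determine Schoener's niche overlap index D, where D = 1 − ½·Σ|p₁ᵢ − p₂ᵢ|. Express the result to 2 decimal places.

0.57

Σ|p₁ᵢ − p₂ᵢ| = 0.01 + 0.27 + 0.10 + 0.05 + 0.43 = 0.86
D = 1 − ½ × 0.86 = 1 − 0.430 = 0.5700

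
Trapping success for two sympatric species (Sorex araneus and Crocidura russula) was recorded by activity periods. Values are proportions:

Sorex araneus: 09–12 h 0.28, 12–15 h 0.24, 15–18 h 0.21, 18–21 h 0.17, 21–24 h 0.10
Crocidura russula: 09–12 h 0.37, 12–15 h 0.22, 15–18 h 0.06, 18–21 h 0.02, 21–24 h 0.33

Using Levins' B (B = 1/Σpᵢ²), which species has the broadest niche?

Sorex araneus

Σp_aranᵢ² = 0.28² + 0.24² + 0.21² + 0.17² + 0.10² = 0.0784 + 0.0576 + 0.0441 + 0.0289 + 0.0100 = 0.2190
B_aran = 1 / 0.2190 = 4.5662
Σp_russᵢ² = 0.37² + 0.22² + 0.06² + 0.02² + 0.33² = 0.1369 + 0.0484 + 0.0036 + 0.0004 + 0.1089 = 0.2982
B_russ = 1 / 0.2982 = 3.3535
Highest B → broadest niche (most generalist): Sorex araneus (B = 4.57).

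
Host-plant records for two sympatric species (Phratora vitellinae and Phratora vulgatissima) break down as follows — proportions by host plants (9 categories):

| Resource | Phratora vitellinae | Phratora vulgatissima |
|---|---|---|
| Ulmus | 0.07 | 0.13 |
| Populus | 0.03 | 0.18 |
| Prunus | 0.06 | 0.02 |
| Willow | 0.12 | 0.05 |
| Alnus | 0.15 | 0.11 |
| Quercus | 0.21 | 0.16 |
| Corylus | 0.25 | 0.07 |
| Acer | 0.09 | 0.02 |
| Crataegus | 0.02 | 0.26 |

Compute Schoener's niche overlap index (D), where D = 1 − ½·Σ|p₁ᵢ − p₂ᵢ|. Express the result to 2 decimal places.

0.55

Σ|p₁ᵢ − p₂ᵢ| = 0.06 + 0.15 + 0.04 + 0.07 + 0.04 + 0.05 + 0.18 + 0.07 + 0.24 = 0.90
D = 1 − ½ × 0.90 = 1 − 0.450 = 0.5500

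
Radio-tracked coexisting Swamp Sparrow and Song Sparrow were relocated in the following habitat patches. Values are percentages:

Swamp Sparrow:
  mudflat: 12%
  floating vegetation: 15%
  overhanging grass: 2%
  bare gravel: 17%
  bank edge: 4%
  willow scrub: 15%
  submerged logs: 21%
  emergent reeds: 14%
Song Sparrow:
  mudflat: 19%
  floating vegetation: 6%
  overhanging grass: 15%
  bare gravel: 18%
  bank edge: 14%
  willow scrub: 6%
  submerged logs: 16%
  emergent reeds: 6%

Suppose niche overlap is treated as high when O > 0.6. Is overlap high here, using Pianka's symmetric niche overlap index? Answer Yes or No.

Yes

Convert percentages to proportions (divide by 100).
Σ p₁ᵢp₂ᵢ = 0.0228 + 0.0090 + 0.0030 + 0.0306 + 0.0056 + 0.0090 + 0.0336 + 0.0084 = 0.1220
Σp_1ᵢ² = 0.12² + 0.15² + 0.02² + 0.17² + 0.04² + 0.15² + 0.21² + 0.14² = 0.0144 + 0.0225 + 0.0004 + 0.0289 + 0.0016 + 0.0225 + 0.0441 + 0.0196 = 0.1540
Σp_2ᵢ² = 0.19² + 0.06² + 0.15² + 0.18² + 0.14² + 0.06² + 0.16² + 0.06² = 0.0361 + 0.0036 + 0.0225 + 0.0324 + 0.0196 + 0.0036 + 0.0256 + 0.0036 = 0.1470
O = 0.1220 / √(0.1540 × 0.1470) = 0.1220 / 0.15046 = 0.8108
O = 0.8108 > 0.6 → Yes.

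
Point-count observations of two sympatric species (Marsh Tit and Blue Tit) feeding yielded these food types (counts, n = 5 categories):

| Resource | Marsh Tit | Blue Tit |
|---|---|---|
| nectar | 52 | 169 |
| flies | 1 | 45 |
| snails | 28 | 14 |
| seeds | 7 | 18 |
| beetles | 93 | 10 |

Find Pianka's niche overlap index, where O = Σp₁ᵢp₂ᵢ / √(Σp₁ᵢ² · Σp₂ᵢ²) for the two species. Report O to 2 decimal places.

Proportions for Marsh Tit (n=181): 52/181=0.2873, 1/181=0.0055, 28/181=0.1547, 7/181=0.0387, 93/181=0.5138
Proportions for Blue Tit (n=256): 169/256=0.6602, 45/256=0.1758, 14/256=0.0547, 18/256=0.0703, 10/256=0.0391
Σ p₁ᵢp₂ᵢ = 0.189675 + 0.000967 + 0.008462 + 0.002721 + 0.020090 = 0.221915
Σp_1ᵢ² = 0.2873² + 0.0055² + 0.1547² + 0.0387² + 0.5138² = 0.082541 + 0.000030 + 0.023932 + 0.001498 + 0.263990 = 0.371991
Σp_2ᵢ² = 0.6602² + 0.1758² + 0.0547² + 0.0703² + 0.0391² = 0.435864 + 0.030906 + 0.002992 + 0.004942 + 0.001529 = 0.476233
O = 0.221915 / √(0.371991 × 0.476233) = 0.221915 / 0.4208971 = 0.5272

0.53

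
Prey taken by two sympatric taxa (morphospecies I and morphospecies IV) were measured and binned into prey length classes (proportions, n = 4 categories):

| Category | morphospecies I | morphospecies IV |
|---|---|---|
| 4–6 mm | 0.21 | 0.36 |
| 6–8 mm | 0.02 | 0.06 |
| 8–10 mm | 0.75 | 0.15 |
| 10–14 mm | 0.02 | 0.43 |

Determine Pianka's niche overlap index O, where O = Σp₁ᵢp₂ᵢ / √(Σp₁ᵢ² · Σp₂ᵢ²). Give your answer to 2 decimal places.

Σ p₁ᵢp₂ᵢ = 0.0756 + 0.0012 + 0.1125 + 0.0086 = 0.1979
Σp_1ᵢ² = 0.21² + 0.02² + 0.75² + 0.02² = 0.0441 + 0.0004 + 0.5625 + 0.0004 = 0.6074
Σp_2ᵢ² = 0.36² + 0.06² + 0.15² + 0.43² = 0.1296 + 0.0036 + 0.0225 + 0.1849 = 0.3406
O = 0.1979 / √(0.6074 × 0.3406) = 0.1979 / 0.45484 = 0.4351

0.44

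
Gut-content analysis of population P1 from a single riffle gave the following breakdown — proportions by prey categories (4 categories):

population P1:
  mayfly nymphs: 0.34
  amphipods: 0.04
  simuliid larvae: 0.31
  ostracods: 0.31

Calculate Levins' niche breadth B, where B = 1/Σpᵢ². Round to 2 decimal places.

3.23

Σpᵢ² = 0.34² + 0.04² + 0.31² + 0.31² = 0.1156 + 0.0016 + 0.0961 + 0.0961 = 0.3094
B = 1 / 0.3094 = 3.2321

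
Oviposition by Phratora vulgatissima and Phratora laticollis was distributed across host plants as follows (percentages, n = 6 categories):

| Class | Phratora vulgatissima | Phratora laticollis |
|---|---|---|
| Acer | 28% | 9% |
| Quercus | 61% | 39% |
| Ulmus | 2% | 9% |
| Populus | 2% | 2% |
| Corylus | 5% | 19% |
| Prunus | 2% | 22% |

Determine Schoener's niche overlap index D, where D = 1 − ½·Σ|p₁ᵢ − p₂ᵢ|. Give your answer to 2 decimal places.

Convert percentages to proportions (divide by 100).
Σ|p₁ᵢ − p₂ᵢ| = 0.19 + 0.22 + 0.07 + 0.00 + 0.14 + 0.20 = 0.82
D = 1 − ½ × 0.82 = 1 − 0.410 = 0.5900

0.59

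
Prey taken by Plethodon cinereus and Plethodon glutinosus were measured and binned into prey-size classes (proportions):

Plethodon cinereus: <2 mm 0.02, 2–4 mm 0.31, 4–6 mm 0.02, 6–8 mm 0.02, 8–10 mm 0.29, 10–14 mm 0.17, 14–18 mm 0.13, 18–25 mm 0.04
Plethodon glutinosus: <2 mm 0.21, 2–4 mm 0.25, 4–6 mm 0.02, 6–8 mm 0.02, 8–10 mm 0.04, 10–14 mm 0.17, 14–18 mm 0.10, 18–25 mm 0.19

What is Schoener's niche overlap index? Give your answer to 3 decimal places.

Σ|p₁ᵢ − p₂ᵢ| = 0.19 + 0.06 + 0.00 + 0.00 + 0.25 + 0.00 + 0.03 + 0.15 = 0.68
D = 1 − ½ × 0.68 = 1 − 0.340 = 0.66000

0.660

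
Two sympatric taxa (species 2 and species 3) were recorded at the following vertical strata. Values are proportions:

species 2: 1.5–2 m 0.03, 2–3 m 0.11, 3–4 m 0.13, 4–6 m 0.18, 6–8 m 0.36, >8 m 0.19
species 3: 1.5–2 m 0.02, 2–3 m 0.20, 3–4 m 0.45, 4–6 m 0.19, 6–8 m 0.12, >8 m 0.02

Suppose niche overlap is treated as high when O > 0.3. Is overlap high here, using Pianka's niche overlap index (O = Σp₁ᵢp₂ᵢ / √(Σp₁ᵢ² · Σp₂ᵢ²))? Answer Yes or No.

Σ p₁ᵢp₂ᵢ = 0.0006 + 0.0220 + 0.0585 + 0.0342 + 0.0432 + 0.0038 = 0.1623
Σp_1ᵢ² = 0.03² + 0.11² + 0.13² + 0.18² + 0.36² + 0.19² = 0.0009 + 0.0121 + 0.0169 + 0.0324 + 0.1296 + 0.0361 = 0.2280
Σp_2ᵢ² = 0.02² + 0.20² + 0.45² + 0.19² + 0.12² + 0.02² = 0.0004 + 0.0400 + 0.2025 + 0.0361 + 0.0144 + 0.0004 = 0.2938
O = 0.1623 / √(0.2280 × 0.2938) = 0.1623 / 0.25882 = 0.6271
O = 0.6271 > 0.3 → Yes.

Yes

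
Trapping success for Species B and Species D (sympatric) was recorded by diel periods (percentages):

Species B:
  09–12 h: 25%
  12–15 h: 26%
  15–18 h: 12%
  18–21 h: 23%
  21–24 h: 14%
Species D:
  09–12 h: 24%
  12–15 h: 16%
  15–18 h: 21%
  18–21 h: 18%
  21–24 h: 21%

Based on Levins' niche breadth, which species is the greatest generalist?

Convert percentages to proportions (divide by 100).
Σp_Bᵢ² = 0.25² + 0.26² + 0.12² + 0.23² + 0.14² = 0.0625 + 0.0676 + 0.0144 + 0.0529 + 0.0196 = 0.2170
B_B = 1 / 0.2170 = 4.6083
Σp_Dᵢ² = 0.24² + 0.16² + 0.21² + 0.18² + 0.21² = 0.0576 + 0.0256 + 0.0441 + 0.0324 + 0.0441 = 0.2038
B_D = 1 / 0.2038 = 4.9068
Highest B → broadest niche (most generalist): Species D (B = 4.91).

Species D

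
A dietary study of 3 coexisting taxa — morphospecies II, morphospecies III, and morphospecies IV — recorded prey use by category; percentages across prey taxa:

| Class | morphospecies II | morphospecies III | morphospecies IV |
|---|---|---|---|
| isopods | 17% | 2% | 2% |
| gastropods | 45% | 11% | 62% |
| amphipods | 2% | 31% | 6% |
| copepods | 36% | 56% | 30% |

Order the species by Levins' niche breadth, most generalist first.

morphospecies II > morphospecies III > morphospecies IV

Convert percentages to proportions (divide by 100).
Σp_IIᵢ² = 0.17² + 0.45² + 0.02² + 0.36² = 0.0289 + 0.2025 + 0.0004 + 0.1296 = 0.3614
B_II = 1 / 0.3614 = 2.7670
Σp_IIIᵢ² = 0.02² + 0.11² + 0.31² + 0.56² = 0.0004 + 0.0121 + 0.0961 + 0.3136 = 0.4222
B_III = 1 / 0.4222 = 2.3685
Σp_IVᵢ² = 0.02² + 0.62² + 0.06² + 0.30² = 0.0004 + 0.3844 + 0.0036 + 0.0900 = 0.4784
B_IV = 1 / 0.4784 = 2.0903
Ranking by B (broadest → narrowest): morphospecies II (2.77) > morphospecies III (2.37) > morphospecies IV (2.09)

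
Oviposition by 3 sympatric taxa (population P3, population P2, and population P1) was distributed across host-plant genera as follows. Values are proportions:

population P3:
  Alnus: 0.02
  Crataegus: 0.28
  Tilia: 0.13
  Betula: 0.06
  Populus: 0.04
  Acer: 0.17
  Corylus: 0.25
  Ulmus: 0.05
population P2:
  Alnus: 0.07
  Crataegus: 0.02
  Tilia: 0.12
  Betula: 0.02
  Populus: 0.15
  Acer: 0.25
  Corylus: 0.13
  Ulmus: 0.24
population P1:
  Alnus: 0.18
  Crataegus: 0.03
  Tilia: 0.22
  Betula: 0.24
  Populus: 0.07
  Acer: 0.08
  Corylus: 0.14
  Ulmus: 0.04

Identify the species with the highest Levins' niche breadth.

Σp_P3ᵢ² = 0.02² + 0.28² + 0.13² + 0.06² + 0.04² + 0.17² + 0.25² + 0.05² = 0.0004 + 0.0784 + 0.0169 + 0.0036 + 0.0016 + 0.0289 + 0.0625 + 0.0025 = 0.1948
B_P3 = 1 / 0.1948 = 5.1335
Σp_P2ᵢ² = 0.07² + 0.02² + 0.12² + 0.02² + 0.15² + 0.25² + 0.13² + 0.24² = 0.0049 + 0.0004 + 0.0144 + 0.0004 + 0.0225 + 0.0625 + 0.0169 + 0.0576 = 0.1796
B_P2 = 1 / 0.1796 = 5.5679
Σp_P1ᵢ² = 0.18² + 0.03² + 0.22² + 0.24² + 0.07² + 0.08² + 0.14² + 0.04² = 0.0324 + 0.0009 + 0.0484 + 0.0576 + 0.0049 + 0.0064 + 0.0196 + 0.0016 = 0.1718
B_P1 = 1 / 0.1718 = 5.8207
Highest B → broadest niche (most generalist): population P1 (B = 5.82).

population P1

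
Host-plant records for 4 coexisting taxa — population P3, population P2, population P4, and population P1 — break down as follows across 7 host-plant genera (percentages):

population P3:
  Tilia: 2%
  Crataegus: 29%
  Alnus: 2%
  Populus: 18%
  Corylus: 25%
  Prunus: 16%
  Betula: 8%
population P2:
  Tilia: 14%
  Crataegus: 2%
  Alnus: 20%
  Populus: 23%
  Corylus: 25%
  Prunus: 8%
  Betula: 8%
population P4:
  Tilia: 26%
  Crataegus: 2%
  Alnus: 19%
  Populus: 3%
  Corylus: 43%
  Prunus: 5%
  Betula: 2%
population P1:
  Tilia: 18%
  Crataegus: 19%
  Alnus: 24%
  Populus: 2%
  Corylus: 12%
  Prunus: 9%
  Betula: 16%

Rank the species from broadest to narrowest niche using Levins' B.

Convert percentages to proportions (divide by 100).
Σp_P3ᵢ² = 0.02² + 0.29² + 0.02² + 0.18² + 0.25² + 0.16² + 0.08² = 0.0004 + 0.0841 + 0.0004 + 0.0324 + 0.0625 + 0.0256 + 0.0064 = 0.2118
B_P3 = 1 / 0.2118 = 4.7214
Σp_P2ᵢ² = 0.14² + 0.02² + 0.20² + 0.23² + 0.25² + 0.08² + 0.08² = 0.0196 + 0.0004 + 0.0400 + 0.0529 + 0.0625 + 0.0064 + 0.0064 = 0.1882
B_P2 = 1 / 0.1882 = 5.3135
Σp_P4ᵢ² = 0.26² + 0.02² + 0.19² + 0.03² + 0.43² + 0.05² + 0.02² = 0.0676 + 0.0004 + 0.0361 + 0.0009 + 0.1849 + 0.0025 + 0.0004 = 0.2928
B_P4 = 1 / 0.2928 = 3.4153
Σp_P1ᵢ² = 0.18² + 0.19² + 0.24² + 0.02² + 0.12² + 0.09² + 0.16² = 0.0324 + 0.0361 + 0.0576 + 0.0004 + 0.0144 + 0.0081 + 0.0256 = 0.1746
B_P1 = 1 / 0.1746 = 5.7274
Ranking by B (broadest → narrowest): population P1 (5.73) > population P2 (5.31) > population P3 (4.72) > population P4 (3.42)

population P1 > population P2 > population P3 > population P4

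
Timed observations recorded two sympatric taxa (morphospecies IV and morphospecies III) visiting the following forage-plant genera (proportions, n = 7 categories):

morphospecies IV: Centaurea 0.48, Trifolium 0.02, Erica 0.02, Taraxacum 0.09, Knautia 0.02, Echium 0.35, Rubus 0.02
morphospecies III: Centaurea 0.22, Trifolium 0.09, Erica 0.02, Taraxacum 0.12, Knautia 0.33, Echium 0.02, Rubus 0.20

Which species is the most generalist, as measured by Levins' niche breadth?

morphospecies III

Σp_IVᵢ² = 0.48² + 0.02² + 0.02² + 0.09² + 0.02² + 0.35² + 0.02² = 0.2304 + 0.0004 + 0.0004 + 0.0081 + 0.0004 + 0.1225 + 0.0004 = 0.3626
B_IV = 1 / 0.3626 = 2.7579
Σp_IIIᵢ² = 0.22² + 0.09² + 0.02² + 0.12² + 0.33² + 0.02² + 0.20² = 0.0484 + 0.0081 + 0.0004 + 0.0144 + 0.1089 + 0.0004 + 0.0400 = 0.2206
B_III = 1 / 0.2206 = 4.5331
Highest B → broadest niche (most generalist): morphospecies III (B = 4.53).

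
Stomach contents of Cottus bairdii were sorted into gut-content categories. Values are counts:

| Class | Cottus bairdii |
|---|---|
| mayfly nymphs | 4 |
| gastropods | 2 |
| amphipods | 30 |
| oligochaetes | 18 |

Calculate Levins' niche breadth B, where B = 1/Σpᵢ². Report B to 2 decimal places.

Proportions for Cottus bairdii (n=54): 4/54=0.0741, 2/54=0.0370, 30/54=0.5556, 18/54=0.3333
Σpᵢ² = 0.0741² + 0.0370² + 0.5556² + 0.3333² = 0.005491 + 0.001369 + 0.308691 + 0.111089 = 0.426640
B = 1 / 0.426640 = 2.3439

2.34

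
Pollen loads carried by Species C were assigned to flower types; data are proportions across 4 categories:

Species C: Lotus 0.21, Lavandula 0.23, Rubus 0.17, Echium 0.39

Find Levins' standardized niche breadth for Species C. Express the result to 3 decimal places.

Σpᵢ² = 0.21² + 0.23² + 0.17² + 0.39² = 0.0441 + 0.0529 + 0.0289 + 0.1521 = 0.2780
B = 1 / 0.2780 = 3.59712
Bₛ = (B − 1)/(n − 1) = (3.59712 − 1)/(4 − 1) = 2.59712/3 = 0.86571

0.866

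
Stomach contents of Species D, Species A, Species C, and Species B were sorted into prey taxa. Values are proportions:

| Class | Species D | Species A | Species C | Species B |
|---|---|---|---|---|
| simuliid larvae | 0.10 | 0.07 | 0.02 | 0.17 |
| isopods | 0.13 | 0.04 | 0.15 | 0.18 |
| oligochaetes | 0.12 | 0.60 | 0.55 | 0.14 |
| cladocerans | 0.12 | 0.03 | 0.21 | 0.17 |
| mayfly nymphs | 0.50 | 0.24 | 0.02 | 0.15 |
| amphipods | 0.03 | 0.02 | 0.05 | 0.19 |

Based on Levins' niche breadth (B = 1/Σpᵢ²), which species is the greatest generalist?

Σp_Dᵢ² = 0.10² + 0.13² + 0.12² + 0.12² + 0.50² + 0.03² = 0.0100 + 0.0169 + 0.0144 + 0.0144 + 0.2500 + 0.0009 = 0.3066
B_D = 1 / 0.3066 = 3.2616
Σp_Aᵢ² = 0.07² + 0.04² + 0.60² + 0.03² + 0.24² + 0.02² = 0.0049 + 0.0016 + 0.3600 + 0.0009 + 0.0576 + 0.0004 = 0.4254
B_A = 1 / 0.4254 = 2.3507
Σp_Cᵢ² = 0.02² + 0.15² + 0.55² + 0.21² + 0.02² + 0.05² = 0.0004 + 0.0225 + 0.3025 + 0.0441 + 0.0004 + 0.0025 = 0.3724
B_C = 1 / 0.3724 = 2.6853
Σp_Bᵢ² = 0.17² + 0.18² + 0.14² + 0.17² + 0.15² + 0.19² = 0.0289 + 0.0324 + 0.0196 + 0.0289 + 0.0225 + 0.0361 = 0.1684
B_B = 1 / 0.1684 = 5.9382
Highest B → broadest niche (most generalist): Species B (B = 5.94).

Species B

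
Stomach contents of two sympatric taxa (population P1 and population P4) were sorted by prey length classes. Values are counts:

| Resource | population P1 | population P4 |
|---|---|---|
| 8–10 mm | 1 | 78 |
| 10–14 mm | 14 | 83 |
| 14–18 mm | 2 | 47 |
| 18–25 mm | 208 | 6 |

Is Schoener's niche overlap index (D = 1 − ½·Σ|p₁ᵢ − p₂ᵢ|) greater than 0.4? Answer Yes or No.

No

Proportions for population P1 (n=225): 1/225=0.0044, 14/225=0.0622, 2/225=0.0089, 208/225=0.9244
Proportions for population P4 (n=214): 78/214=0.3645, 83/214=0.3879, 47/214=0.2196, 6/214=0.0280
Σ|p₁ᵢ − p₂ᵢ| = 0.3601 + 0.3257 + 0.2107 + 0.8964 = 1.7929
D = 1 − ½ × 1.7929 = 1 − 0.89645 = 0.10355
D = 0.10355 < 0.4 → No.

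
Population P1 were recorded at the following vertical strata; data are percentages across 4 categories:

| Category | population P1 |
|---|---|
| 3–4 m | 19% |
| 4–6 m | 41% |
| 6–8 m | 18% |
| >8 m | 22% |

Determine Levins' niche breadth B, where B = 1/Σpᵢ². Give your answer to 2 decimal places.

Convert percentages to proportions (divide by 100).
Σpᵢ² = 0.19² + 0.41² + 0.18² + 0.22² = 0.0361 + 0.1681 + 0.0324 + 0.0484 = 0.2850
B = 1 / 0.2850 = 3.5088

3.51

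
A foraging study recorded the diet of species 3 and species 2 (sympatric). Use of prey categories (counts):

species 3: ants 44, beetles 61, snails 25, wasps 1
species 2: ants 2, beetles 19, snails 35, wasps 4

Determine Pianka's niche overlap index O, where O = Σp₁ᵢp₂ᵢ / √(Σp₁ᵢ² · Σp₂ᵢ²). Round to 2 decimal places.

Proportions for species 3 (n=131): 44/131=0.3359, 61/131=0.4656, 25/131=0.1908, 1/131=0.0076
Proportions for species 2 (n=60): 2/60=0.0333, 19/60=0.3167, 35/60=0.5833, 4/60=0.0667
Σ p₁ᵢp₂ᵢ = 0.011185 + 0.147456 + 0.111294 + 0.000507 = 0.270442
Σp_1ᵢ² = 0.3359² + 0.4656² + 0.1908² + 0.0076² = 0.112829 + 0.216783 + 0.036405 + 0.000058 = 0.366075
Σp_2ᵢ² = 0.0333² + 0.3167² + 0.5833² + 0.0667² = 0.001109 + 0.100299 + 0.340239 + 0.004449 = 0.446096
O = 0.270442 / √(0.366075 × 0.446096) = 0.270442 / 0.4041096 = 0.6692

0.67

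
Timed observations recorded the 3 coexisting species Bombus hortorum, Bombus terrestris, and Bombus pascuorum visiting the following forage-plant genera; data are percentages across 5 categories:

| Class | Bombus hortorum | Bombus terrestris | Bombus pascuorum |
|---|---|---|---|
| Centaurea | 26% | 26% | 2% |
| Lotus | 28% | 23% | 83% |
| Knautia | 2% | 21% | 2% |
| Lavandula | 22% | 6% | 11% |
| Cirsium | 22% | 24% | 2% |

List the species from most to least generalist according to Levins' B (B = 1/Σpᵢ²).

Bombus terrestris > Bombus hortorum > Bombus pascuorum

Convert percentages to proportions (divide by 100).
Σp_hortᵢ² = 0.26² + 0.28² + 0.02² + 0.22² + 0.22² = 0.0676 + 0.0784 + 0.0004 + 0.0484 + 0.0484 = 0.2432
B_hort = 1 / 0.2432 = 4.1118
Σp_terrᵢ² = 0.26² + 0.23² + 0.21² + 0.06² + 0.24² = 0.0676 + 0.0529 + 0.0441 + 0.0036 + 0.0576 = 0.2258
B_terr = 1 / 0.2258 = 4.4287
Σp_pascᵢ² = 0.02² + 0.83² + 0.02² + 0.11² + 0.02² = 0.0004 + 0.6889 + 0.0004 + 0.0121 + 0.0004 = 0.7022
B_pasc = 1 / 0.7022 = 1.4241
Ranking by B (broadest → narrowest): Bombus terrestris (4.43) > Bombus hortorum (4.11) > Bombus pascuorum (1.42)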